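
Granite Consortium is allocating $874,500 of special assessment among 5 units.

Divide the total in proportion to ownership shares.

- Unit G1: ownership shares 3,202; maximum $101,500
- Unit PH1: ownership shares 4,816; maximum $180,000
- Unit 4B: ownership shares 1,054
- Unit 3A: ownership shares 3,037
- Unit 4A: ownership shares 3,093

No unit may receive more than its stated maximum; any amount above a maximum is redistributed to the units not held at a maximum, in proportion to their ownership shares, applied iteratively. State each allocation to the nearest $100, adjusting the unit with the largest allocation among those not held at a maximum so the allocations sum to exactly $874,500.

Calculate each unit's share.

Unit G1: $101,500 | Unit PH1: $180,000 | Unit 4B: $87,000 | Unit 3A: $250,700 | Unit 4A: $255,300

Sum of ownership shares: 15,202.
Unconstrained shares: Unit G1 184,196.09; Unit PH1 277,041.97; Unit 4B 60,631.69; Unit 3A 174,704.41; Unit 4A 177,925.83.
Capped: Unit G1 ($101,500), Unit PH1 ($180,000); balance $593,000 reallocated over remaining ownership shares 7,184.
Shares after redistribution: Unit 4B 87,001.95 → $87,000; Unit 3A 250,687.78 → $250,700; Unit 4A 255,310.27 → $255,300.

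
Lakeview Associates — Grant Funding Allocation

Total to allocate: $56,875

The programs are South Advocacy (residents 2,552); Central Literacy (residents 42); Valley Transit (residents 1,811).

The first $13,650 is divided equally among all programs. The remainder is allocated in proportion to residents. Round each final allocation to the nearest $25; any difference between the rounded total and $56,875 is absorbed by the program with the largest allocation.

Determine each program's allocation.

South Advocacy: $29,600; Central Literacy: $4,950; Valley Transit: $22,325

Equal tier: $13,650 ÷ 3 = $4,550 apiece.
Remainder $43,225 by residents (total 4,405): South Advocacy 25,042.04 → $25,050; Central Literacy 412.13 → $400; Valley Transit 17,770.82 → $17,775.
Totals: South Advocacy $4,550 + $25,050 = $29,600; Central Literacy $4,550 + $400 = $4,950; Valley Transit $4,550 + $17,775 = $22,325.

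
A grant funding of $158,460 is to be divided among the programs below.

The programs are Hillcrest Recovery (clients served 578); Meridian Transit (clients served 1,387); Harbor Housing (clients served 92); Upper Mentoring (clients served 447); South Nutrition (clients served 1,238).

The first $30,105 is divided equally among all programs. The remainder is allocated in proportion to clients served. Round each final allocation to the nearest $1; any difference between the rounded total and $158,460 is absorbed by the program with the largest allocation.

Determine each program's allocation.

First tranche $30,105 split equally: $6,021 each.
Remainder $128,355 by clients served (total 3,742): Hillcrest Recovery 19,826.08 → $19,826; Meridian Transit 47,575.73 → $47,576; Harbor Housing 3,155.71 → $3,156; Upper Mentoring 15,332.63 → $15,333; South Nutrition 42,464.86 → $42,465.
Rounding difference −$1 on remainder applied to Meridian Transit.
Totals: Hillcrest Recovery $6,021 + $19,826 = $25,847; Meridian Transit $6,021 + $47,575 = $53,596; Harbor Housing $6,021 + $3,156 = $9,177; Upper Mentoring $6,021 + $15,333 = $21,354; South Nutrition $6,021 + $42,465 = $48,486.

Hillcrest Recovery: $25,847 · Meridian Transit: $53,596 · Harbor Housing: $9,177 · Upper Mentoring: $21,354 · South Nutrition: $48,486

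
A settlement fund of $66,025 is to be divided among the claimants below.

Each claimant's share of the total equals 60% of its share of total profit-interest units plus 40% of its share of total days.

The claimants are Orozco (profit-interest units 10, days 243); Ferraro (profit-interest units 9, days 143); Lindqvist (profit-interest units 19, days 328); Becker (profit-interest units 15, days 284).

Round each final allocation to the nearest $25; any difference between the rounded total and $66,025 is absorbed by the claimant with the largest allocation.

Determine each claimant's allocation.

Orozco: $13,900; Ferraro: $10,500; Lindqvist: $22,900; Becker: $18,725

Totals — profit-interest units 53, days 998.
Blended shares (60% profit-interest units + 40% days): Orozco 0.2106; Ferraro 0.1592; Lindqvist 0.3466; Becker 0.2836.
Unrounded shares: Orozco 13,905.02; Ferraro 10,511.27; Lindqvist 22,881.44; Becker 18,727.26.
After rounding ($25): Orozco $13,900; Ferraro $10,500; Lindqvist $22,875; Becker $18,725. Sum = $66,000.
Difference $66,025 − $66,000 = +$25 applied to largest allocation (Lindqvist): Lindqvist becomes $22,900.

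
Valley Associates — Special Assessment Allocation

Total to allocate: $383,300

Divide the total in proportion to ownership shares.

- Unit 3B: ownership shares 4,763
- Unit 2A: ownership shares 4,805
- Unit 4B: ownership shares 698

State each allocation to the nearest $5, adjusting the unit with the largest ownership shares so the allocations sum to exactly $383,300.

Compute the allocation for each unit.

Total ownership shares = 4,763 + 4,805 + 698 = 10,266.
Unrounded shares: Unit 3B 177,835.37; Unit 2A 179,403.52; Unit 4B 26,061.11.
At nearest $5: Unit 3B $177,835; Unit 2A $179,405; Unit 4B $26,060. Sum = $383,300.
Sum already equals the total — no adjustment.

Unit 3B: $177,835; Unit 2A: $179,405; Unit 4B: $26,060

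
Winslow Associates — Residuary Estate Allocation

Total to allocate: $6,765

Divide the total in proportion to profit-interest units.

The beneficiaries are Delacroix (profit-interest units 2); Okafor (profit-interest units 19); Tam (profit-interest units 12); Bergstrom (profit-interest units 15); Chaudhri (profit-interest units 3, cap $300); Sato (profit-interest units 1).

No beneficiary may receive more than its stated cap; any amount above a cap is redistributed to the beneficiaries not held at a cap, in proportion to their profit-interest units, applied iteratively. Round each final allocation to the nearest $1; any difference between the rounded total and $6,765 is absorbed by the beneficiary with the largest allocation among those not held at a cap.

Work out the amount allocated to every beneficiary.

Delacroix: $264 · Okafor: $2,507 · Tam: $1,583 · Bergstrom: $1,979 · Chaudhri: $300 · Sato: $132

Total profit-interest units = 52.
Unconstrained shares: Delacroix 260.19; Okafor 2,471.83; Tam 1,561.15; Bergstrom 1,951.44; Chaudhri 390.29; Sato 130.10.
Capped: Chaudhri ($300); remaining pool $6,465 reallocated over remaining profit-interest units 49.
Shares after redistribution: Delacroix 263.88 → $264; Okafor 2,506.84 → $2,507; Tam 1,583.27 → $1,583; Bergstrom 1,979.08 → $1,979; Sato 131.94 → $132.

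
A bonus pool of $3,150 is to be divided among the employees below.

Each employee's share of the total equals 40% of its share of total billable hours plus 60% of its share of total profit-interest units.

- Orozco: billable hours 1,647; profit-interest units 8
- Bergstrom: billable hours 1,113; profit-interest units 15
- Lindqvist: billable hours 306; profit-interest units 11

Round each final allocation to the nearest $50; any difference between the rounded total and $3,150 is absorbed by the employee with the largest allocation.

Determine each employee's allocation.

Orozco: $1,100 · Bergstrom: $1,300 · Lindqvist: $750

Totals — billable hours 3,066, profit-interest units 34.
Combined weights (40% billable hours + 60% profit-interest units): Orozco 0.3560; Bergstrom 0.4099; Lindqvist 0.2340.
Pro-rata amounts: Orozco 1,121.56; Bergstrom 1,291.22; Lindqvist 737.22.
After rounding ($50): Orozco $1,100; Bergstrom $1,300; Lindqvist $750. Sum = $3,150.
Rounded total matches; no reconciliation needed.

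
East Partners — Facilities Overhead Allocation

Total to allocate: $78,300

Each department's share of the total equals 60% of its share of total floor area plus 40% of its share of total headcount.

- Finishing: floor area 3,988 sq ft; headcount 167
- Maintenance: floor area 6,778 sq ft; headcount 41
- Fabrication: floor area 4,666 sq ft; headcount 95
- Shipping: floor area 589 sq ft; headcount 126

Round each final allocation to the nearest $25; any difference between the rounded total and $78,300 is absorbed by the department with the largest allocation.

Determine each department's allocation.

Finishing: $23,875 · Maintenance: $22,875 · Fabrication: $20,625 · Shipping: $10,925

Floor area total 16,021; headcount total 429.
Combined weights (60% floor area + 40% headcount): Finishing 0.3051; Maintenance 0.2921; Fabrication 0.2633; Shipping 0.1395.
Proportional shares: Finishing 23,886.58; Maintenance 22,869.10; Fabrication 20,618.25; Shipping 10,926.07.
At nearest $25: Finishing $23,875; Maintenance $22,875; Fabrication $20,625; Shipping $10,925. Sum = $78,300.
Sum already equals the total — no adjustment.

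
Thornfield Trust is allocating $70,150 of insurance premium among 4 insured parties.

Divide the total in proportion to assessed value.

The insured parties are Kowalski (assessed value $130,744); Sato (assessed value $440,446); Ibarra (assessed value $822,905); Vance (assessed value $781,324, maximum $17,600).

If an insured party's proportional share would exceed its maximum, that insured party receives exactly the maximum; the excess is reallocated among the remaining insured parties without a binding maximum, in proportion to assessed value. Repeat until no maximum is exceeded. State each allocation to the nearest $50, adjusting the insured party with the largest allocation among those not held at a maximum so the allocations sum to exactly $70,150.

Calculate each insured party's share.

Assessed value total: 2,175,419.
Pro-rata shares before constraints: Kowalski 4,216.06; Sato 14,202.91; Ibarra 26,535.94; Vance 25,195.09.
Cap binds for Vance ($17,600); balance $52,550 reallocated over remaining assessed value 1,394,095.
Shares after redistribution: Kowalski 4,928.36 → $4,950; Sato 16,602.48 → $16,600; Ibarra 31,019.16 → $31,000.

Kowalski: $4,950 | Sato: $16,600 | Ibarra: $31,000 | Vance: $17,600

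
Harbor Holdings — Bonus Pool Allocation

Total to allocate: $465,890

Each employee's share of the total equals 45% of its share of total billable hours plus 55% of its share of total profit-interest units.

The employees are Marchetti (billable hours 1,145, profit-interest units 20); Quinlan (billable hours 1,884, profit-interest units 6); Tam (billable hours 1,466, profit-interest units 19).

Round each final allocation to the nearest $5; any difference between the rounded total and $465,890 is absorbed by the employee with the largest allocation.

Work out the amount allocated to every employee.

Totals — billable hours 4,495, profit-interest units 45.
Combined weights (45% billable hours + 55% profit-interest units): Marchetti 0.3591; Quinlan 0.2619; Tam 0.3790.
Unrounded shares: Marchetti 167,287.96; Quinlan 122,036.58; Tam 176,565.46.
Rounded to nearest $5: Marchetti $167,290; Quinlan $122,035; Tam $176,565. Sum = $465,890.
Rounded total matches; no reconciliation needed.

Marchetti: $167,290; Quinlan: $122,035; Tam: $176,565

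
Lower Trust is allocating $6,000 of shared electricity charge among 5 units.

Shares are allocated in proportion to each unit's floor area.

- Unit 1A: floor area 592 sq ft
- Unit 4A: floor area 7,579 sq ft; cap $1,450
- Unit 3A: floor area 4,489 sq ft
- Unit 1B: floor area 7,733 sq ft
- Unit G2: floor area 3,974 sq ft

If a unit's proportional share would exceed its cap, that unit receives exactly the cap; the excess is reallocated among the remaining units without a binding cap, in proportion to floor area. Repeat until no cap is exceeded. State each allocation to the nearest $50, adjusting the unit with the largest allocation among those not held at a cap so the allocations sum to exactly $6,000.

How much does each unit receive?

Unit 1A: $150 · Unit 4A: $1,450 · Unit 3A: $1,200 · Unit 1B: $2,100 · Unit G2: $1,100

Total floor area = 24,367.
Pro-rata shares before constraints: Unit 1A 145.77; Unit 4A 1,866.21; Unit 3A 1,105.35; Unit 1B 1,904.13; Unit G2 978.54.
Cap binds for Unit 4A ($1,450); balance $4,550 reallocated over remaining floor area 16,788.
Remaining shares: Unit 1A 160.45 → $150; Unit 3A 1,216.64 → $1,200; Unit 1B 2,095.85 → $2,100; Unit G2 1,077.06 → $1,100.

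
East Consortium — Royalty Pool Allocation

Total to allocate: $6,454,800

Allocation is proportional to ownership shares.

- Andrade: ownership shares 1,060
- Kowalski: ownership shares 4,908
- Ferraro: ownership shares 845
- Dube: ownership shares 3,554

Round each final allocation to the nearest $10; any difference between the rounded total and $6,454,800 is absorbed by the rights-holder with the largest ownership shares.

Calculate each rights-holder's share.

Total ownership shares = 10,367.
Pro-rata amounts: Andrade 1,060/10,367 × $6,454,800 = 659,987.27; Kowalski 4,908/10,367 × $6,454,800 = 3,055,865.57; Ferraro 845/10,367 × $6,454,800 = 526,121.93; Dube 3,554/10,367 × $6,454,800 = 2,212,825.23.
After rounding ($10): Andrade $659,990; Kowalski $3,055,870; Ferraro $526,120; Dube $2,212,830. Sum = $6,454,810.
Difference $6,454,800 − $6,454,810 = −$10 applied to largest ownership shares (Kowalski): Kowalski becomes $3,055,860.

Andrade: $659,990; Kowalski: $3,055,860; Ferraro: $526,120; Dube: $2,212,830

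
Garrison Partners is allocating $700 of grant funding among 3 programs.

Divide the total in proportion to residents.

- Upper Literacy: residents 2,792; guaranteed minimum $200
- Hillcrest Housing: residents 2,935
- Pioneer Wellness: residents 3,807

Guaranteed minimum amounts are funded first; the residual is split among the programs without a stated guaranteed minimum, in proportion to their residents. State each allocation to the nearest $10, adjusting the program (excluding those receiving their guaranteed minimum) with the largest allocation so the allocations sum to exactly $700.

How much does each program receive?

Upper Literacy: $200 · Hillcrest Housing: $220 · Pioneer Wellness: $280

Minimums first: Upper Literacy $200. Residual $500.
Residual split over remaining residents 6,742: Hillcrest Housing 217.67 → $220; Pioneer Wellness 282.33 → $280.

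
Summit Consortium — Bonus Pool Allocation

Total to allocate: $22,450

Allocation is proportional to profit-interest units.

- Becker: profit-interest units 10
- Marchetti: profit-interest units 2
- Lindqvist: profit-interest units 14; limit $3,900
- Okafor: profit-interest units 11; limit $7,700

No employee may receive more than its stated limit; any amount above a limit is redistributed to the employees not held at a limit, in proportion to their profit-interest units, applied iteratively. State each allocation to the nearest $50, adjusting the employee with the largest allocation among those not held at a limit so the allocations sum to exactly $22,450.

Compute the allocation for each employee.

Becker: $9,050; Marchetti: $1,800; Lindqvist: $3,900; Okafor: $7,700

Combined profit-interest units = 37.
Unconstrained shares: Becker 6,067.57; Marchetti 1,213.51; Lindqvist 8,494.59; Okafor 6,674.32.
Cap binds for Lindqvist ($3,900); residual $18,550 reallocated over remaining profit-interest units 23.
Cap binds for Okafor ($7,700); residual $10,850 reallocated over remaining profit-interest units 12.
Remaining shares: Becker 9,041.67 → $9,050; Marchetti 1,808.33 → $1,800.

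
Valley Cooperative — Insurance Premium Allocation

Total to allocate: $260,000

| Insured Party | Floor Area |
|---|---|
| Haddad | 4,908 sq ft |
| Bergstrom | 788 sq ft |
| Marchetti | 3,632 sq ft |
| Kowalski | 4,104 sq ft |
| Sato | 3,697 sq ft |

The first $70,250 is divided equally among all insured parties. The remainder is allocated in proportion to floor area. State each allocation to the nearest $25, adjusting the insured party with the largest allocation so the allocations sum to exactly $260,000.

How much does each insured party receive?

$70,250 shared equally gives $14,050 per insured party.
Remainder $189,750 by floor area (total 17,129): Haddad 54,369.37 → $54,375; Bergstrom 8,729.23 → $8,725; Marchetti 40,234.22 → $40,225; Kowalski 45,462.90 → $45,475; Sato 40,954.27 → $40,950.
Totals: Haddad $14,050 + $54,375 = $68,425; Bergstrom $14,050 + $8,725 = $22,775; Marchetti $14,050 + $40,225 = $54,275; Kowalski $14,050 + $45,475 = $59,525; Sato $14,050 + $40,950 = $55,000.

Haddad: $68,425; Bergstrom: $22,775; Marchetti: $54,275; Kowalski: $59,525; Sato: $55,000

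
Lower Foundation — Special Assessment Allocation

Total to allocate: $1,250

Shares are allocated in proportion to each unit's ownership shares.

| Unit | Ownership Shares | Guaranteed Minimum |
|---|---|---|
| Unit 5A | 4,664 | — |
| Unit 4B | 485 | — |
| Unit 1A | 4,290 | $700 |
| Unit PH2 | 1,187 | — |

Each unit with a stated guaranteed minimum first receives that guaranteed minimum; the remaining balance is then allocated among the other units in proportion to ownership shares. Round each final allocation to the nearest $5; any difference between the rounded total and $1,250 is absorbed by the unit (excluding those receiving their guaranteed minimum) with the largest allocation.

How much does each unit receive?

Unit 5A: $405 · Unit 4B: $40 · Unit 1A: $700 · Unit PH2: $105

Minimums first: Unit 1A $700. Residual $550.
Residual split over remaining ownership shares 6,336: Unit 5A 404.86 → $405; Unit 4B 42.10 → $40; Unit PH2 103.04 → $105.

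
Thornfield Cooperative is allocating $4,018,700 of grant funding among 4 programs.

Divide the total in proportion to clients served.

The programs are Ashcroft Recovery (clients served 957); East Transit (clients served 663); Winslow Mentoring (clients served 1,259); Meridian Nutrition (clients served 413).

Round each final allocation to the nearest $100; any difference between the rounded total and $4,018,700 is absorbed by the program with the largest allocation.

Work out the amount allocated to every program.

Ashcroft Recovery: $1,168,300 | East Transit: $809,400 | Winslow Mentoring: $1,536,800 | Meridian Nutrition: $504,200

Sum of clients served: 3,292.
Raw shares: Ashcroft Recovery 957/3,292 × $4,018,700 = 1,168,255.13; East Transit 663/3,292 × $4,018,700 = 809,355.44; Winslow Mentoring 1,259/3,292 × $4,018,700 = 1,536,920.81; Meridian Nutrition 413/3,292 × $4,018,700 = 504,168.62.
Rounded to nearest $100: Ashcroft Recovery $1,168,300; East Transit $809,400; Winslow Mentoring $1,536,900; Meridian Nutrition $504,200. Sum = $4,018,800.
Difference $4,018,700 − $4,018,800 = −$100 applied to largest allocation (Winslow Mentoring): Winslow Mentoring becomes $1,536,800.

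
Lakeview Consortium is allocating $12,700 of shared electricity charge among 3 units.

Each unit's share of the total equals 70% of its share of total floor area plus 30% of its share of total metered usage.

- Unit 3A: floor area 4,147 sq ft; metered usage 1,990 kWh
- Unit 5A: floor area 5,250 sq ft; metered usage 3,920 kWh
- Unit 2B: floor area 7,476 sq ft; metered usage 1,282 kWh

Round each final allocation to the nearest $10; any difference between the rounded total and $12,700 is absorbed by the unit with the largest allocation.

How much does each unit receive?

Floor area total 16,873; metered usage total 7,192.
Blended shares (70% floor area + 30% metered usage): Unit 3A 0.2551; Unit 5A 0.3813; Unit 2B 0.3636.
Pro-rata amounts: Unit 3A 3,239.17; Unit 5A 4,842.75; Unit 2B 4,618.08.
Rounded to nearest $10: Unit 3A $3,240; Unit 5A $4,840; Unit 2B $4,620. Sum = $12,700.
Rounded total matches; no reconciliation needed.

Unit 3A: $3,240 · Unit 5A: $4,840 · Unit 2B: $4,620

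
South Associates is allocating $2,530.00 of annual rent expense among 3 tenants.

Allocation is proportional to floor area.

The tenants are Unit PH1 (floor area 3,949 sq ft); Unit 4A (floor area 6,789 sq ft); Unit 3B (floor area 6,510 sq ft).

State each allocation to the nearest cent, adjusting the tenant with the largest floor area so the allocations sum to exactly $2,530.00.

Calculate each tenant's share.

Unit PH1: $579.25 | Unit 4A: $995.84 | Unit 3B: $954.91

Sum of floor area: 3,949 + 6,789 + 6,510 = 17,248.
Pro-rata amounts: Unit PH1 579.2538; Unit 4A 995.8355; Unit 3B 954.9107.
At nearest cent: Unit PH1 $579.25; Unit 4A $995.84; Unit 3B $954.91. Sum = $2,530.00.
Sum already equals the total — no adjustment.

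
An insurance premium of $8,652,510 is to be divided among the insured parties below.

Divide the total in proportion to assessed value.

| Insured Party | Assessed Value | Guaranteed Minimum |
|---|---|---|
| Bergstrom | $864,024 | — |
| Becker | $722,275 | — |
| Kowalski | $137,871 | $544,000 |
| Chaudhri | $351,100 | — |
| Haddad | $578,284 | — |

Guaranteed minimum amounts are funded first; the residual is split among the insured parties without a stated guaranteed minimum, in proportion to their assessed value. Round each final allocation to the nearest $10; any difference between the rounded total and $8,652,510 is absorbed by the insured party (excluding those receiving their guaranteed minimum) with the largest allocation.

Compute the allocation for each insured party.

Minimums first: Kowalski $544,000. Remaining pool $8,108,510.
Remaining pool split over remaining assessed value 2,515,683: Bergstrom 2,784,908.61 → $2,784,910; Becker 2,328,025.45 → $2,328,030; Chaudhri 1,131,660.01 → $1,131,660; Haddad 1,863,915.92 → $1,863,920.
Rounding difference −$10 applied to Bergstrom → $2,784,900.

Bergstrom: $2,784,900 | Becker: $2,328,030 | Kowalski: $544,000 | Chaudhri: $1,131,660 | Haddad: $1,863,920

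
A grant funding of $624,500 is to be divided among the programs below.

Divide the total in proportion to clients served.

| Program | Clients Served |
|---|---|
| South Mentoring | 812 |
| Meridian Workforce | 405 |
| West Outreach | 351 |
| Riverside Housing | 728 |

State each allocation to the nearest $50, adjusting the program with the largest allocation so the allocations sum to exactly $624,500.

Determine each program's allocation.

South Mentoring: $220,900 | Meridian Workforce: $110,150 | West Outreach: $95,450 | Riverside Housing: $198,000

Total clients served = 2,296.
Raw shares: South Mentoring 812/2,296 × $624,500 = 220,859.76; Meridian Workforce 405/2,296 × $624,500 = 110,157.88; West Outreach 351/2,296 × $624,500 = 95,470.17; Riverside Housing 728/2,296 × $624,500 = 198,012.20.
At nearest $50: South Mentoring $220,850; Meridian Workforce $110,150; West Outreach $95,450; Riverside Housing $198,000. Sum = $624,450.
Difference $624,500 − $624,450 = +$50 applied to largest allocation (South Mentoring): South Mentoring becomes $220,900.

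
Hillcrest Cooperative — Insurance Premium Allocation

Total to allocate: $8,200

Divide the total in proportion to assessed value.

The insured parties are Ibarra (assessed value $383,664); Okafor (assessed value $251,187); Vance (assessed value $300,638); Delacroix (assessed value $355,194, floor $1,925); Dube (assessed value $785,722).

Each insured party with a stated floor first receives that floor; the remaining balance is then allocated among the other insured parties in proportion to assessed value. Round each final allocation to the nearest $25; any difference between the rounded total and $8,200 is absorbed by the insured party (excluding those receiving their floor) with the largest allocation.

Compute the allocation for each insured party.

Ibarra: $1,400 · Okafor: $925 · Vance: $1,100 · Delacroix: $1,925 · Dube: $2,850

Fund the minimums — Delacroix $1,925. Residual $6,275.
Residual split over remaining assessed value 1,721,211: Ibarra 1,398.72 → $1,400; Okafor 915.75 → $925; Vance 1,096.03 → $1,100; Dube 2,864.50 → $2,875.
Rounding difference −$25 applied to Dube → $2,850.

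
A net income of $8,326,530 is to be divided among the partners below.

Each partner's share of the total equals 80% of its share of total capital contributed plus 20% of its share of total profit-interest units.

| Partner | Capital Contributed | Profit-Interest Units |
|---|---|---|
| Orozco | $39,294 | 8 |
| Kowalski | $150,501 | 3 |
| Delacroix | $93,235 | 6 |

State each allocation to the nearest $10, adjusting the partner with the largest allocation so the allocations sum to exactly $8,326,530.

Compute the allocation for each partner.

Orozco: $1,708,470 · Kowalski: $3,835,980 · Delacroix: $2,782,080

Capital contributed total 283,030; profit-interest units total 17.
Blended shares (80% capital contributed + 20% profit-interest units): Orozco 0.2052; Kowalski 0.4607; Delacroix 0.3341.
Proportional shares: Orozco 1,708,473.38; Kowalski 3,835,978.63; Delacroix 2,782,077.99.
Rounded to nearest $10: Orozco $1,708,470; Kowalski $3,835,980; Delacroix $2,782,080. Sum = $8,326,530.
No rounding difference to absorb.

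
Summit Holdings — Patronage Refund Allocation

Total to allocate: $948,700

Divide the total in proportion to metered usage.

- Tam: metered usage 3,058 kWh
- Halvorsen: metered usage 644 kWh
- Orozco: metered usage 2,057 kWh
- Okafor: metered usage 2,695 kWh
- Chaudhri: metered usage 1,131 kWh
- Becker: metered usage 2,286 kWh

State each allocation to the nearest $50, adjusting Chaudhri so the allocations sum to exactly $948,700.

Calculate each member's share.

Tam: $244,400 · Halvorsen: $51,450 · Orozco: $164,400 · Okafor: $215,400 · Chaudhri: $90,350 · Becker: $182,700

Combined metered usage = 11,871.
Proportional shares: Tam 3,058/11,871 × $948,700 = 244,387.55; Halvorsen 644/11,871 × $948,700 = 51,466.84; Orozco 2,057/11,871 × $948,700 = 164,390.19; Okafor 2,695/11,871 × $948,700 = 215,377.52; Chaudhri 1,131/11,871 × $948,700 = 90,386.63; Becker 2,286/11,871 × $948,700 = 182,691.28.
After rounding ($50): Tam $244,400; Halvorsen $51,450; Orozco $164,400; Okafor $215,400; Chaudhri $90,400; Becker $182,700. Sum = $948,750.
Difference $948,700 − $948,750 = −$50 applied to Chaudhri: Chaudhri becomes $90,350.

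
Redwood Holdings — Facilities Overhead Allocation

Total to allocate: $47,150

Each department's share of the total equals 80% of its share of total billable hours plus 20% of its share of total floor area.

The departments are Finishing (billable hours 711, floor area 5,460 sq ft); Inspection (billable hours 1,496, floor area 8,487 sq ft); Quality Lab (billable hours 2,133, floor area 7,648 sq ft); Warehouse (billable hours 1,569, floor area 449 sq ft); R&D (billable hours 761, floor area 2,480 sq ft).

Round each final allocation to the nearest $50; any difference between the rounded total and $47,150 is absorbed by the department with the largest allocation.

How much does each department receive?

Finishing: $6,100; Inspection: $11,700; Quality Lab: $15,050; Warehouse: $9,050; R&D: $5,250

Totals — billable hours 6,670, floor area 24,524.
Composite weights (80% billable hours + 20% floor area): Finishing 0.1298; Inspection 0.2486; Quality Lab 0.3182; Warehouse 0.1918; R&D 0.1115.
Unrounded shares: Finishing 6,120.31; Inspection 11,723.57; Quality Lab 15,003.30; Warehouse 9,045.62; R&D 5,257.20.
After rounding ($50): Finishing $6,100; Inspection $11,700; Quality Lab $15,000; Warehouse $9,050; R&D $5,250. Sum = $47,100.
Difference $47,150 − $47,100 = +$50 applied to largest allocation (Quality Lab): Quality Lab becomes $15,050.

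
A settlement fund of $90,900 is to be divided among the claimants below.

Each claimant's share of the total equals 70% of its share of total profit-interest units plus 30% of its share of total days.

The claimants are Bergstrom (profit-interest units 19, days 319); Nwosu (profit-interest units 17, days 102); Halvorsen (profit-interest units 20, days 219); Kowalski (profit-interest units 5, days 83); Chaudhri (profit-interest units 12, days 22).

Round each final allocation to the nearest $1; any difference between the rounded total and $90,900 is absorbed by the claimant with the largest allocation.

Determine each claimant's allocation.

Totals — profit-interest units 73, days 745.
Blended shares (70% profit-interest units + 30% days): Bergstrom 0.3106; Nwosu 0.2041; Halvorsen 0.2800; Kowalski 0.0814; Chaudhri 0.1239.
Pro-rata amounts: Bergstrom 28,237.92; Nwosu 18,551.56; Halvorsen 25,449.16; Kowalski 7,396.35; Chaudhri 11,265.01.
Rounded to nearest $1: Bergstrom $28,238; Nwosu $18,552; Halvorsen $25,449; Kowalski $7,396; Chaudhri $11,265. Sum = $90,900.
Rounded total matches; no reconciliation needed.

Bergstrom: $28,238; Nwosu: $18,552; Halvorsen: $25,449; Kowalski: $7,396; Chaudhri: $11,265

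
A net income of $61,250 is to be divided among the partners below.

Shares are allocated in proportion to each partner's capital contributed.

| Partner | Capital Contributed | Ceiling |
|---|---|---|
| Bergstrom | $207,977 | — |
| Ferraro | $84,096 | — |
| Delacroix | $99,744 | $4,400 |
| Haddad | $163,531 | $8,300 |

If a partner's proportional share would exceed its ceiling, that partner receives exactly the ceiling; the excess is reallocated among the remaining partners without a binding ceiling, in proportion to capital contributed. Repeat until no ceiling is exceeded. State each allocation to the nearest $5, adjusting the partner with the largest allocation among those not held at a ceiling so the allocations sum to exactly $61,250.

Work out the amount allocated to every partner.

Combined capital contributed = 555,348.
Unconstrained shares: Bergstrom 22,938.03; Ferraro 9,275.05; Delacroix 11,000.89; Haddad 18,036.03.
Capped: Delacroix ($4,400), Haddad ($8,300); balance $48,550 reallocated over remaining capital contributed 292,073.
Redistributed shares: Bergstrom 34,571.09 → $34,570; Ferraro 13,978.91 → $13,980.

Bergstrom: $34,570 · Ferraro: $13,980 · Delacroix: $4,400 · Haddad: $8,300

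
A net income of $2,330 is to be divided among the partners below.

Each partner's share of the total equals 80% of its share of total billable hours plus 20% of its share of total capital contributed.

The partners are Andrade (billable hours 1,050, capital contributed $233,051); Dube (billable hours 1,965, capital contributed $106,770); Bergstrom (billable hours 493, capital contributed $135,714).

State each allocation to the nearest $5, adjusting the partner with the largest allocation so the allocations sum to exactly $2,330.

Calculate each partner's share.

Billable hours total 3,508; capital contributed total 475,535.
Combined weights (80% billable hours + 20% capital contributed): Andrade 0.3375; Dube 0.4930; Bergstrom 0.1695.
Unrounded shares: Andrade 786.30; Dube 1,148.75; Bergstrom 394.95.
After rounding ($5): Andrade $785; Dube $1,150; Bergstrom $395. Sum = $2,330.
No rounding difference to absorb.

Andrade: $785; Dube: $1,150; Bergstrom: $395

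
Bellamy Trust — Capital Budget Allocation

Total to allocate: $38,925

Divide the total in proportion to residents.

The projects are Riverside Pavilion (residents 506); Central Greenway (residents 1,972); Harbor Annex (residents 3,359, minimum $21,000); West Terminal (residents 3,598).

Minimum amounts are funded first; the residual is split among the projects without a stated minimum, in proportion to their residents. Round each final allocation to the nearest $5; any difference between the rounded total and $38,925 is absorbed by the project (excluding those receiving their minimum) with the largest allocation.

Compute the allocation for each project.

Minimums first: Harbor Annex $21,000. Balance $17,925.
Balance split over remaining residents 6,076: Riverside Pavilion 1,492.77 → $1,495; Central Greenway 5,817.66 → $5,820; West Terminal 10,614.57 → $10,615.
Rounding difference −$5 applied to West Terminal → $10,610.

Riverside Pavilion: $1,495 | Central Greenway: $5,820 | Harbor Annex: $21,000 | West Terminal: $10,610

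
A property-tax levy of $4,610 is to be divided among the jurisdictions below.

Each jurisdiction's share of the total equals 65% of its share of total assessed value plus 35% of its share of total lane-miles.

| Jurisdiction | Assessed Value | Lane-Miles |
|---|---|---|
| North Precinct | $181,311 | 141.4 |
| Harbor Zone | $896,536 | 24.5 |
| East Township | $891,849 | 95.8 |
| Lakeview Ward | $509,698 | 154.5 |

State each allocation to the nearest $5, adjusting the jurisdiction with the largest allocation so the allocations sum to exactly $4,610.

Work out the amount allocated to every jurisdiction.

North Precinct: $765; Harbor Zone: $1,180; East Township: $1,450; Lakeview Ward: $1,215

Assessed value total 2,479,394; lane-miles total 416.2.
Combined weights (65% assessed value + 35% lane-miles): North Precinct 0.1664; Harbor Zone 0.2556; East Township 0.3144; Lakeview Ward 0.2635.
Raw shares: North Precinct 767.30; Harbor Zone 1,178.50; East Township 1,449.25; Lakeview Ward 1,214.96.
Rounded to nearest $5: North Precinct $765; Harbor Zone $1,180; East Township $1,450; Lakeview Ward $1,215. Sum = $4,610.
Sum already equals the total — no adjustment.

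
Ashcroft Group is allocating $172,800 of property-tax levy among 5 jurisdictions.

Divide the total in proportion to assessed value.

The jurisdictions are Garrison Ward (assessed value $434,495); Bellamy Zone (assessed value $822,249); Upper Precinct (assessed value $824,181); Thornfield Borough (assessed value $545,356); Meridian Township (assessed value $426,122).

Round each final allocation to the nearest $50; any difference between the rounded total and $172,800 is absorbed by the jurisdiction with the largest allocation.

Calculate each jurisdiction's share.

Garrison Ward: $24,600 | Bellamy Zone: $46,550 | Upper Precinct: $46,700 | Thornfield Borough: $30,850 | Meridian Township: $24,100

Combined assessed value = 3,052,403.
Pro-rata amounts: Garrison Ward 434,495/3,052,403 × $172,800 = 24,597.26; Bellamy Zone 822,249/3,052,403 × $172,800 = 46,548.45; Upper Precinct 824,181/3,052,403 × $172,800 = 46,657.82; Thornfield Borough 545,356/3,052,403 × $172,800 = 30,873.22; Meridian Township 426,122/3,052,403 × $172,800 = 24,123.25.
After rounding ($50): Garrison Ward $24,600; Bellamy Zone $46,550; Upper Precinct $46,650; Thornfield Borough $30,850; Meridian Township $24,100. Sum = $172,750.
Difference $172,800 − $172,750 = +$50 applied to largest allocation (Upper Precinct): Upper Precinct becomes $46,700.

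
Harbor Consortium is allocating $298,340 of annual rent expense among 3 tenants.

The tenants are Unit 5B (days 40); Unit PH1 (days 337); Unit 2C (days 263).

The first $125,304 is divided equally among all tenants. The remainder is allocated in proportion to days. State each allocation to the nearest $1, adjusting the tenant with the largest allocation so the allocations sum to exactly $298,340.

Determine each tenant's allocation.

Unit 5B: $52,583; Unit PH1: $132,882; Unit 2C: $112,875

Equal tier: $125,304 ÷ 3 = $41,768 apiece.
Remainder $173,036 by days (total 640): Unit 5B 10,814.75 → $10,815; Unit PH1 91,114.27 → $91,114; Unit 2C 71,106.98 → $71,107.
Totals: Unit 5B $41,768 + $10,815 = $52,583; Unit PH1 $41,768 + $91,114 = $132,882; Unit 2C $41,768 + $71,107 = $112,875.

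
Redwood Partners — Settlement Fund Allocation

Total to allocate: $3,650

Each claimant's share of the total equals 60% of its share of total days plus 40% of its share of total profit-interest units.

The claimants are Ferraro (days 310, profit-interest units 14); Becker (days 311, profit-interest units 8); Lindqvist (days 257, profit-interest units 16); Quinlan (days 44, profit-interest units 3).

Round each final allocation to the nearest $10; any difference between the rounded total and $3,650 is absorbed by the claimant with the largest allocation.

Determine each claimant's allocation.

Days total 922; profit-interest units total 41.
Combined weights (60% days + 40% profit-interest units): Ferraro 0.3383; Becker 0.2804; Lindqvist 0.3233; Quinlan 0.0579.
Unrounded shares: Ferraro 1,234.87; Becker 1,023.59; Lindqvist 1,180.20; Quinlan 211.34.
After rounding ($10): Ferraro $1,230; Becker $1,020; Lindqvist $1,180; Quinlan $210. Sum = $3,640.
Difference $3,650 − $3,640 = +$10 applied to largest allocation (Ferraro): Ferraro becomes $1,240.

Ferraro: $1,240 | Becker: $1,020 | Lindqvist: $1,180 | Quinlan: $210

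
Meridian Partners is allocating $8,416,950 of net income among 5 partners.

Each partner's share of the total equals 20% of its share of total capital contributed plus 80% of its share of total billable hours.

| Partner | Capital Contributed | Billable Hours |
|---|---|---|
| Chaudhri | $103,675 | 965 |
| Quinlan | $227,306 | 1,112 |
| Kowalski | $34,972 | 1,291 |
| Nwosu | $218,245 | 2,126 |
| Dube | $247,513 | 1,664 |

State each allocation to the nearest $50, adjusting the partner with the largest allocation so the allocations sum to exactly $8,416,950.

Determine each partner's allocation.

Chaudhri: $1,117,600; Quinlan: $1,506,150; Kowalski: $1,285,250; Nwosu: $2,441,650; Dube: $2,066,300

Totals — capital contributed 831,711, billable hours 7,158.
Combined weights (20% capital contributed + 80% billable hours): Chaudhri 0.1328; Quinlan 0.1789; Kowalski 0.1527; Nwosu 0.2901; Dube 0.2455.
Proportional shares: Chaudhri 1,117,618.53; Quinlan 1,506,132.21; Kowalski 1,285,232.62; Nwosu 2,441,666.63; Dube 2,066,300.01.
After rounding ($50): Chaudhri $1,117,600; Quinlan $1,506,150; Kowalski $1,285,250; Nwosu $2,441,650; Dube $2,066,300. Sum = $8,416,950.
No rounding difference to absorb.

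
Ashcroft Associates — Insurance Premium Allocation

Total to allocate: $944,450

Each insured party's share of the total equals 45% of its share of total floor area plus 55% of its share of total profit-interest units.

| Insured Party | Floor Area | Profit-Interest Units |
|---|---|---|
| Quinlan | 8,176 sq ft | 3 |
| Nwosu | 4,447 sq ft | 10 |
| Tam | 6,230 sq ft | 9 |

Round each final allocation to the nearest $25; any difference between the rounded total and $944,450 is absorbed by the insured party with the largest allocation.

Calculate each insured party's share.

Quinlan: $255,150 | Nwosu: $336,350 | Tam: $352,950

Totals — floor area 18,853, profit-interest units 22.
Blended shares (45% floor area + 55% profit-interest units): Quinlan 0.2702; Nwosu 0.3561; Tam 0.3737.
Raw shares: Quinlan 255,145.02; Nwosu 336,361.06; Tam 352,943.92.
Rounded to nearest $25: Quinlan $255,150; Nwosu $336,350; Tam $352,950. Sum = $944,450.
Rounded total matches; no reconciliation needed.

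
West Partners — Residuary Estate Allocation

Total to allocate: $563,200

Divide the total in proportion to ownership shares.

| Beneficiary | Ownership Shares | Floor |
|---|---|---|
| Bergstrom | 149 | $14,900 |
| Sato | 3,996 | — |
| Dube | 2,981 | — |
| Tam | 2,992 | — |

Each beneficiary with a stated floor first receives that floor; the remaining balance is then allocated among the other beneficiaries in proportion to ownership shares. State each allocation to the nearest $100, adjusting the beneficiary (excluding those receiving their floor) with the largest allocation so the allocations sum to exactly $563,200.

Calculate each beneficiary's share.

Guaranteed amounts: Bergstrom $14,900. Remaining pool $548,300.
Remaining pool split over remaining ownership shares 9,969: Sato 219,782.00 → $219,800; Dube 163,956.50 → $164,000; Tam 164,561.50 → $164,600.
Rounding difference −$100 applied to Sato → $219,700.

Bergstrom: $14,900 · Sato: $219,700 · Dube: $164,000 · Tam: $164,600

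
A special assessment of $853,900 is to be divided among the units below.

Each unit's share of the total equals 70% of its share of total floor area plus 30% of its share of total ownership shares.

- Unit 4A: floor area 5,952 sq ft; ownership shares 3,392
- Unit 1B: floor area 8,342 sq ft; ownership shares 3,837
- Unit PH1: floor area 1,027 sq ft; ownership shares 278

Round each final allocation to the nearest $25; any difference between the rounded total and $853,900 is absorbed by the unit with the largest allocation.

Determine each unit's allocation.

Totals — floor area 15,321, ownership shares 7,507.
Blended shares (70% floor area + 30% ownership shares): Unit 4A 0.4075; Unit 1B 0.5345; Unit PH1 0.0580.
Proportional shares: Unit 4A 347,959.09; Unit 1B 456,387.25; Unit PH1 49,553.66.
After rounding ($25): Unit 4A $347,950; Unit 1B $456,375; Unit PH1 $49,550. Sum = $853,875.
Difference $853,900 − $853,875 = +$25 applied to largest allocation (Unit 1B): Unit 1B becomes $456,400.

Unit 4A: $347,950 · Unit 1B: $456,400 · Unit PH1: $49,550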